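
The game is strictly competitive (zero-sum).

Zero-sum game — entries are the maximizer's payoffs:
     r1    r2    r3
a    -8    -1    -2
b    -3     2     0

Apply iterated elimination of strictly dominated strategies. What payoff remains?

-3

Row a is strictly dominated by row b (-3>-8, 2>-1, 0>-2); eliminate a.
Column r3 is strictly dominated by r1 for the minimizer (-3<0); eliminate r3.
Column r2 is strictly dominated by r1 for the minimizer (-3<2); eliminate r2.
Only (b, r1) remains, with payoff -3.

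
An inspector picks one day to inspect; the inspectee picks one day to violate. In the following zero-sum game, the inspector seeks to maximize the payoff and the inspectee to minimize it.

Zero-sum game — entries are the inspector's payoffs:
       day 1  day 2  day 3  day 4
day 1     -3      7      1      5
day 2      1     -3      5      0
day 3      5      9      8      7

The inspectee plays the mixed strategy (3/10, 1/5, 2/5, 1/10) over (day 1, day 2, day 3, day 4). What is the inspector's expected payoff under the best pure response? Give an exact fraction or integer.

36/5

day 1: (-3)·(3/10) + (7)·(1/5) + (1)·(2/5) + (5)·(1/10) = 7/5.
day 2: (1)·(3/10) + (-3)·(1/5) + (5)·(2/5) + (0)·(1/10) = 17/10.
day 3: (5)·(3/10) + (9)·(1/5) + (8)·(2/5) + (7)·(1/10) = 36/5.
The best pure response is day 3 with expected payoff 36/5.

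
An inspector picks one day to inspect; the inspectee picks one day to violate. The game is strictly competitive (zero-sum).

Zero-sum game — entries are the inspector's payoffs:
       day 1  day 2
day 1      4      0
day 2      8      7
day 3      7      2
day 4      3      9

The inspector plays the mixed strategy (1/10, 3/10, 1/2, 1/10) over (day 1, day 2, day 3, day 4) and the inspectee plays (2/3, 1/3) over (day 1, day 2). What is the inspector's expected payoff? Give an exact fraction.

86/15

Against (2/3, 1/3), each row's expected payoff is day 1: 8/3; day 2: 23/3; day 3: 16/3; day 4: 5.
Taking the (1/10, 3/10, 1/2, 1/10)-weighted average: (1/10)·(8/3) + (3/10)·(23/3) + (1/2)·(16/3) + (1/10)·(5) = 86/15.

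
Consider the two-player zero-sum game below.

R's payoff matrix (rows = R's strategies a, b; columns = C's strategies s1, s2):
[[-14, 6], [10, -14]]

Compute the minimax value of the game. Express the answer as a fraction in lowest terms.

Row minima are -14 and -14, so R's maximin is -14; column maxima are 10 and 6, so C's minimax is 6. These differ, so the equilibrium is in mixed strategies.
Let R play a with probability p. C is indifferent when −14p + 10(1−p) = 6p − 14(1−p), giving p = 6/11.
Let C play s1 with probability q. R is indifferent when −14q + 6(1−q) = 10q − 14(1−q), giving q = 5/11.
The value is -14·(5/11) + (6)·(6/11) = -34/11.

-34/11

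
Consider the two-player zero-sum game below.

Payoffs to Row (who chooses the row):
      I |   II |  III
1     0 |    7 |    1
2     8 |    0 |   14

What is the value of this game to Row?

56/15

Column III is strictly dominated by I for Column (it gives Row more in every row).
The remaining 2×2 game on (1, 2) × (I, II) has no saddle point. Let Row play 1 with probability p; indifference gives 8(1−p) = 7p, so p = 8/15.
Similarly Column's optimal q on I is 7/15, and the value is 0·(7/15) + (7)·(8/15) = 56/15.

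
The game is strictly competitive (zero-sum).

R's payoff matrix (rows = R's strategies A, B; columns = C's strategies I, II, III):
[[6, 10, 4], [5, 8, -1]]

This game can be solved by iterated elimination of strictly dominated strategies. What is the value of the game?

Column I is strictly dominated by III for C (4<6, -1<5); eliminate I.
Column II is strictly dominated by III for C (4<10, -1<8); eliminate II.
Row B is strictly dominated by row A (4>-1); eliminate B.
Only (A, III) remains, with payoff 4.

4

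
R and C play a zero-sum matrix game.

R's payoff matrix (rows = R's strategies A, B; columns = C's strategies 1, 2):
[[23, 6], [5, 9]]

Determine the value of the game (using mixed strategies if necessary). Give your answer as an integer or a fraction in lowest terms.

59/7

Row minima are 6 and 5, so R's maximin is 6; column maxima are 23 and 9, so C's minimax is 9. These differ, so the equilibrium is in mixed strategies.
Let R play A with probability p. C is indifferent when 23p + 5(1−p) = 6p + 9(1−p), giving p = 4/21.
Let C play 1 with probability q. R is indifferent when 23q + 6(1−q) = 5q + 9(1−q), giving q = 1/7.
The value is 23·(1/7) + (6)·(6/7) = 59/7.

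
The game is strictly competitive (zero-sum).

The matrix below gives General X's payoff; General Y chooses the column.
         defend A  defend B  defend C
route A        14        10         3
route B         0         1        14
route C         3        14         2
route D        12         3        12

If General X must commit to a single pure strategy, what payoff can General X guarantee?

The worst-case payoff for each row is route A: 3, route B: 0, route C: 2, route D: 3.
The best of these is 3.

3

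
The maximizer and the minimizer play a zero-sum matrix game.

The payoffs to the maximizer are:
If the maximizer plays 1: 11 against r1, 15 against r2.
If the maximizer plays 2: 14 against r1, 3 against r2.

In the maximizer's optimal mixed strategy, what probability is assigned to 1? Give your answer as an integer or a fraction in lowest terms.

11/15

Row minima are 11 and 3, so the maximizer's maximin is 11; column maxima are 14 and 15, so the minimizer's minimax is 14. These differ, so the equilibrium is in mixed strategies.
Let the maximizer play 1 with probability p. The minimizer is indifferent when 11p + 14(1−p) = 15p + 3(1−p), giving p = 11/15.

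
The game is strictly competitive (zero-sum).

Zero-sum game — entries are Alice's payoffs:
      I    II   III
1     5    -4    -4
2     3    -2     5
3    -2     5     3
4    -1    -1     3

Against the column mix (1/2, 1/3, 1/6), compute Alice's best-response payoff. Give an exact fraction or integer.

5/3

1: (5)·(1/2) + (-4)·(1/3) + (-4)·(1/6) = 1/2.
2: (3)·(1/2) + (-2)·(1/3) + (5)·(1/6) = 5/3.
3: (-2)·(1/2) + (5)·(1/3) + (3)·(1/6) = 7/6.
4: (-1)·(1/2) + (-1)·(1/3) + (3)·(1/6) = -1/3.
The best pure response is 2 with expected payoff 5/3.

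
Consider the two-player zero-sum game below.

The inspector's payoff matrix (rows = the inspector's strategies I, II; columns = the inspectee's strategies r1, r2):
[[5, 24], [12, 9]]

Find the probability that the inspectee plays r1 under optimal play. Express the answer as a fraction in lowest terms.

Row minima are 5 and 9, so the inspector's maximin is 9; column maxima are 12 and 24, so the inspectee's minimax is 12. These differ, so the equilibrium is in mixed strategies.
Let the inspectee play r1 with probability q. The inspector is indifferent when 5q + 24(1−q) = 12q + 9(1−q), giving q = 15/22.

15/22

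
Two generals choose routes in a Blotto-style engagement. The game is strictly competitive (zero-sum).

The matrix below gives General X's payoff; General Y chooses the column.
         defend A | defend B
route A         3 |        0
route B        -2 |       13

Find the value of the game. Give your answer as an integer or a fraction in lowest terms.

13/6

Row minima are 0 and -2, so General X's maximin is 0; column maxima are 3 and 13, so General Y's minimax is 3. These differ, so the equilibrium is in mixed strategies.
Let General X play route A with probability p. General Y is indifferent when 3p − 2(1−p) = 13(1−p), giving p = 5/6.
Let General Y play defend A with probability q. General X is indifferent when 3q = −2q + 13(1−q), giving q = 13/18.
The value is 3·(13/18) + (0)·(5/18) = 13/6.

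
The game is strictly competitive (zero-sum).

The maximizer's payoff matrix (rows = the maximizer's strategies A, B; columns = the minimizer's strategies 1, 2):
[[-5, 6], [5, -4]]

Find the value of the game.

1/2

Row minima are -5 and -4, so the maximizer's maximin is -4; column maxima are 5 and 6, so the minimizer's minimax is 5. These differ, so the equilibrium is in mixed strategies.
Let the maximizer play A with probability p. The minimizer is indifferent when −5p + 5(1−p) = 6p − 4(1−p), giving p = 9/20.
Let the minimizer play 1 with probability q. The maximizer is indifferent when −5q + 6(1−q) = 5q − 4(1−q), giving q = 1/2.
The value is -5·(1/2) + (6)·(1/2) = 1/2.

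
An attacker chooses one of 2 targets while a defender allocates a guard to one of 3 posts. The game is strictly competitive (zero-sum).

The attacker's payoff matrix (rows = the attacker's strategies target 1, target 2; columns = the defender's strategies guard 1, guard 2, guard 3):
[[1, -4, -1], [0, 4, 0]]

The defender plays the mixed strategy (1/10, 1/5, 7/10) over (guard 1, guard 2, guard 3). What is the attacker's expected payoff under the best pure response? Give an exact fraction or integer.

4/5

target 1: (1)·(1/10) + (-4)·(1/5) + (-1)·(7/10) = -7/5.
target 2: (0)·(1/10) + (4)·(1/5) + (0)·(7/10) = 4/5.
The best pure response is target 2 with expected payoff 4/5.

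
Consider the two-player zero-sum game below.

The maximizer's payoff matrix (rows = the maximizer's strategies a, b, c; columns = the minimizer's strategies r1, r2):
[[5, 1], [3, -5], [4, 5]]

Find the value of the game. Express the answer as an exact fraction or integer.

Row b is strictly dominated by row a, so the maximizer never plays it.
The remaining 2×2 game on (a, c) × (r1, r2) has no saddle point. Let the maximizer play a with probability p; indifference gives 5p + 4(1−p) = p + 5(1−p), so p = 1/5.
Similarly the minimizer's optimal q on r1 is 4/5, and the value is 5·(4/5) + (1)·(1/5) = 21/5.

21/5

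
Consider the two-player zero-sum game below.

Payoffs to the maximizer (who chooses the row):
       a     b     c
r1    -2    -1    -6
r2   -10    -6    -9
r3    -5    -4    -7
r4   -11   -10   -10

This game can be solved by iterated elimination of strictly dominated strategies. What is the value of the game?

Column b is strictly dominated by a for the minimizer (-2<-1, -10<-6, -5<-4, -11<-10); eliminate b.
Row r3 is strictly dominated by row r1 (-2>-5, -6>-7); eliminate r3.
Row r4 is strictly dominated by row r1 (-2>-11, -6>-10); eliminate r4.
Row r2 is strictly dominated by row r1 (-2>-10, -6>-9); eliminate r2.
Column a is strictly dominated by c for the minimizer (-6<-2); eliminate a.
Only (r1, c) remains, with payoff -6.

-6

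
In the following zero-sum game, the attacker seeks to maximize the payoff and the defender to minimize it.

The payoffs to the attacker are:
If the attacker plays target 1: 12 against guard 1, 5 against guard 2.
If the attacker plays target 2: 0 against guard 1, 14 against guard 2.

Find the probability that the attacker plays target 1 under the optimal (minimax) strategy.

Row minima are 5 and 0, so the attacker's maximin is 5; column maxima are 12 and 14, so the defender's minimax is 12. These differ, so the equilibrium is in mixed strategies.
Let the attacker play target 1 with probability p. The defender is indifferent when 12p = 5p + 14(1−p), giving p = 2/3.

2/3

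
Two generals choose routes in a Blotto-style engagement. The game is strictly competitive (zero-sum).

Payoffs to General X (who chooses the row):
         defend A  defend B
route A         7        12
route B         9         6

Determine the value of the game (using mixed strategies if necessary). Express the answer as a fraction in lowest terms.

Row minima are 7 and 6, so General X's maximin is 7; column maxima are 9 and 12, so General Y's minimax is 9. These differ, so the equilibrium is in mixed strategies.
Let General X play route A with probability p. General Y is indifferent when 7p + 9(1−p) = 12p + 6(1−p), giving p = 3/8.
Let General Y play defend A with probability q. General X is indifferent when 7q + 12(1−q) = 9q + 6(1−q), giving q = 3/4.
The value is 7·(3/4) + (12)·(1/4) = 33/4.

33/4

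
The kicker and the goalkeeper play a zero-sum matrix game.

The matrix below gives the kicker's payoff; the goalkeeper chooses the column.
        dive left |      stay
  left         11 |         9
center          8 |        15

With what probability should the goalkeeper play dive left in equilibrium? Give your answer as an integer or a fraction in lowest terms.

Row minima are 9 and 8, so the kicker's maximin is 9; column maxima are 11 and 15, so the goalkeeper's minimax is 11. These differ, so the equilibrium is in mixed strategies.
Let the goalkeeper play dive left with probability q. The kicker is indifferent when 11q + 9(1−q) = 8q + 15(1−q), giving q = 2/3.

2/3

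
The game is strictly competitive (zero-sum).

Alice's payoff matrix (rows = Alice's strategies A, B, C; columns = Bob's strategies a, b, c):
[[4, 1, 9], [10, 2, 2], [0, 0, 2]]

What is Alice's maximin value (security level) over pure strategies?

2

The worst-case payoff for each row is A: 1, B: 2, C: 0.
The best of these is 2.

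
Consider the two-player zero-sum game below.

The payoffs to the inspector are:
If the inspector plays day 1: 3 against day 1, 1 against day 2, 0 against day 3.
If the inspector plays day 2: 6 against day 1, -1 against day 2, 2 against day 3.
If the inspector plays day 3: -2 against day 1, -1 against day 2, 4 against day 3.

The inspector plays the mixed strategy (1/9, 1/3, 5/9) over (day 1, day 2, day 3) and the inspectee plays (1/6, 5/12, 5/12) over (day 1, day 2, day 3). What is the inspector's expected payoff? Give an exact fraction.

Against (1/6, 5/12, 5/12), each row's expected payoff is day 1: 11/12; day 2: 17/12; day 3: 11/12.
Taking the (1/9, 1/3, 5/9)-weighted average: (1/9)·(11/12) + (1/3)·(17/12) + (5/9)·(11/12) = 13/12.

13/12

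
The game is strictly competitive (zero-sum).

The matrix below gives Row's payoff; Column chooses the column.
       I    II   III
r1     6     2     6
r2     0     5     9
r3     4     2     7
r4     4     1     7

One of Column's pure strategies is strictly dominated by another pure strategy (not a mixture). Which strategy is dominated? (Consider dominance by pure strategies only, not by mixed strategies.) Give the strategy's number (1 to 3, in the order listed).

Column prefers columns that give Row less. Compare III with II: 2 < 6, 5 < 9, 2 < 7, 1 < 7.
So II strictly dominates III for Column; III is strictly dominated.

3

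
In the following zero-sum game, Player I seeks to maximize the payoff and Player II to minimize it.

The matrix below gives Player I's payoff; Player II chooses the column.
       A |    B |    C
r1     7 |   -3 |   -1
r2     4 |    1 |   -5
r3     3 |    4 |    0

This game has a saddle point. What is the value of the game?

0

Row minima: -3, -5, 0 → Player I's maximin is 0.
Column maxima: 7, 4, 0 → Player II's minimax is 0.
They coincide at (r3, C), so the value is 0.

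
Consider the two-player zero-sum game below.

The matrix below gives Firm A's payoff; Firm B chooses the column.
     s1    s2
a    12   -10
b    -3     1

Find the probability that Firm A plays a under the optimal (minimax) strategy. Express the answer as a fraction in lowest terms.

Row minima are -10 and -3, so Firm A's maximin is -3; column maxima are 12 and 1, so Firm B's minimax is 1. These differ, so the equilibrium is in mixed strategies.
Let Firm A play a with probability p. Firm B is indifferent when 12p − 3(1−p) = −10p + (1−p), giving p = 2/13.

2/13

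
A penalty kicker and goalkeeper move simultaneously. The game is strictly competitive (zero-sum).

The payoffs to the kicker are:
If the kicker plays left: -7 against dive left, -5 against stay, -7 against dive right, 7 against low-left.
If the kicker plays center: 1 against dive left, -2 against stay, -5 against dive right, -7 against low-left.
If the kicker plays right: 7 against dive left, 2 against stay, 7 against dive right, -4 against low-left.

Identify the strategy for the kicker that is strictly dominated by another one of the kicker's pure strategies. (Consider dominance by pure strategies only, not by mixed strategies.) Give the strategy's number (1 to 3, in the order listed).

2

Compare center with right: 7 > 1, 2 > -2, 7 > -5, -4 > -7.
So right strictly dominates center for the kicker; center is strictly dominated.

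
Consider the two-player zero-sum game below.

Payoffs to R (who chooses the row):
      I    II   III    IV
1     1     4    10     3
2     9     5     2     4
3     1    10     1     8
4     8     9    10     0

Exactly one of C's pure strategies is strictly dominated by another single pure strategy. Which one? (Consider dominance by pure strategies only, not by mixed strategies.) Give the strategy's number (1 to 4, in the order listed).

C prefers columns that give R less. Compare II with IV: 3 < 4, 4 < 5, 8 < 10, 0 < 9.
So IV strictly dominates II for C; II is strictly dominated.

2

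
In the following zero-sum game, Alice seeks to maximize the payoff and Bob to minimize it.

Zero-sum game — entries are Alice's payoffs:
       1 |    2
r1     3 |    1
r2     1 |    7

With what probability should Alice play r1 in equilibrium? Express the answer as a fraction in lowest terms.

3/4

Row minima are 1 and 1, so Alice's maximin is 1; column maxima are 3 and 7, so Bob's minimax is 3. These differ, so the equilibrium is in mixed strategies.
Let Alice play r1 with probability p. Bob is indifferent when 3p + (1−p) = p + 7(1−p), giving p = 3/4.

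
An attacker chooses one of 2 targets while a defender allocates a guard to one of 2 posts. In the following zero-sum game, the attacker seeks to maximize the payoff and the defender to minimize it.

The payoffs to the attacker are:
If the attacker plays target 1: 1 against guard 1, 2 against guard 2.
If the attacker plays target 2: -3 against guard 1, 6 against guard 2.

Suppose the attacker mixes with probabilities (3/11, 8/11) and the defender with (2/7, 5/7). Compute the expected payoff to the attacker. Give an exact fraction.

Against (2/7, 5/7), each row's expected payoff is target 1: 12/7; target 2: 24/7.
Taking the (3/11, 8/11)-weighted average: (3/11)·(12/7) + (8/11)·(24/7) = 228/77.

228/77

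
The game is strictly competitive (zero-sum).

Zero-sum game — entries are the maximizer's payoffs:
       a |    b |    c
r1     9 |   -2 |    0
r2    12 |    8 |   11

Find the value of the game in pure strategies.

Row minima: -2, 8 → the maximizer's maximin is 8.
Column maxima: 12, 8, 11 → the minimizer's minimax is 8.
They coincide at (r2, b), so the value is 8.

8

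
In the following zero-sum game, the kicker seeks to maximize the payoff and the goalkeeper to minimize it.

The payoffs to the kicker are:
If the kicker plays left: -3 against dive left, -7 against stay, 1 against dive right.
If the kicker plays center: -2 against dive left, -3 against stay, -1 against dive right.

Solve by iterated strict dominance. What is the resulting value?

Column dive left is strictly dominated by stay for the goalkeeper (-7<-3, -3<-2); eliminate dive left.
Column dive right is strictly dominated by stay for the goalkeeper (-7<1, -3<-1); eliminate dive right.
Row left is strictly dominated by row center (-3>-7); eliminate left.
Only (center, stay) remains, with payoff -3.

-3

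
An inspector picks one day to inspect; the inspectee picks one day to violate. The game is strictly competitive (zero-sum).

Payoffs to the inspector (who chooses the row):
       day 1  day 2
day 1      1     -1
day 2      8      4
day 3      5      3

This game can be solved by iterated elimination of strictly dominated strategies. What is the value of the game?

4

Column day 1 is strictly dominated by day 2 for the inspectee (-1<1, 4<8, 3<5); eliminate day 1.
Row day 3 is strictly dominated by row day 2 (4>3); eliminate day 3.
Row day 1 is strictly dominated by row day 2 (4>-1); eliminate day 1.
Only (day 2, day 2) remains, with payoff 4.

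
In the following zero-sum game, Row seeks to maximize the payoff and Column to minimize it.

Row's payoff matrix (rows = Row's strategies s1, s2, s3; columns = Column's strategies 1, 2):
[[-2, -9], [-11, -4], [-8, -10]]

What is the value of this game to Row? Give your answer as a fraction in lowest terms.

Row s3 is strictly dominated by row s1, so Row never plays it.
The remaining 2×2 game on (s1, s2) × (1, 2) has no saddle point. Let Row play s1 with probability p; indifference gives −2p − 11(1−p) = −9p − 4(1−p), so p = 1/2.
Similarly Column's optimal q on 1 is 5/14, and the value is -2·(5/14) + (-9)·(9/14) = -13/2.

-13/2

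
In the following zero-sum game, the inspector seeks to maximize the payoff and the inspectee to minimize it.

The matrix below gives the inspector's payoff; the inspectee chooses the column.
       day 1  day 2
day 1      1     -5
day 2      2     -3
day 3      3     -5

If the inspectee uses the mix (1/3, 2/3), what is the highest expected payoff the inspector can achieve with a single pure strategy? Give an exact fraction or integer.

-4/3

day 1: (1)·(1/3) + (-5)·(2/3) = -3.
day 2: (2)·(1/3) + (-3)·(2/3) = -4/3.
day 3: (3)·(1/3) + (-5)·(2/3) = -7/3.
The best pure response is day 2 with expected payoff -4/3.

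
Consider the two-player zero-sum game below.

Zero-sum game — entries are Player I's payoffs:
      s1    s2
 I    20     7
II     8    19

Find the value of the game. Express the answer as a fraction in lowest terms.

Row minima are 7 and 8, so Player I's maximin is 8; column maxima are 20 and 19, so Player II's minimax is 19. These differ, so the equilibrium is in mixed strategies.
Let Player I play I with probability p. Player II is indifferent when 20p + 8(1−p) = 7p + 19(1−p), giving p = 11/24.
Let Player II play s1 with probability q. Player I is indifferent when 20q + 7(1−q) = 8q + 19(1−q), giving q = 1/2.
The value is 20·(1/2) + (7)·(1/2) = 27/2.

27/2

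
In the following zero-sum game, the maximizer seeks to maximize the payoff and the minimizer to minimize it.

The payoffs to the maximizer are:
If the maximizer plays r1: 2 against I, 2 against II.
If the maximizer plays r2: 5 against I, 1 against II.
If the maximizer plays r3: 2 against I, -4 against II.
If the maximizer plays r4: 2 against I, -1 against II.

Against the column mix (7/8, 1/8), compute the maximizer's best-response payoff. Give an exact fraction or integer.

r1: (2)·(7/8) + (2)·(1/8) = 2.
r2: (5)·(7/8) + (1)·(1/8) = 9/2.
r3: (2)·(7/8) + (-4)·(1/8) = 5/4.
r4: (2)·(7/8) + (-1)·(1/8) = 13/8.
The best pure response is r2 with expected payoff 9/2.

9/2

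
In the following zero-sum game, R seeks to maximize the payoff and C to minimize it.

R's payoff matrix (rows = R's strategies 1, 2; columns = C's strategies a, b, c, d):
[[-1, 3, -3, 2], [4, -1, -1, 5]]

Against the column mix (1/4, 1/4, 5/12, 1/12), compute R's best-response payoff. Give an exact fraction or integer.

1: (-1)·(1/4) + (3)·(1/4) + (-3)·(5/12) + (2)·(1/12) = -7/12.
2: (4)·(1/4) + (-1)·(1/4) + (-1)·(5/12) + (5)·(1/12) = 3/4.
The best pure response is 2 with expected payoff 3/4.

3/4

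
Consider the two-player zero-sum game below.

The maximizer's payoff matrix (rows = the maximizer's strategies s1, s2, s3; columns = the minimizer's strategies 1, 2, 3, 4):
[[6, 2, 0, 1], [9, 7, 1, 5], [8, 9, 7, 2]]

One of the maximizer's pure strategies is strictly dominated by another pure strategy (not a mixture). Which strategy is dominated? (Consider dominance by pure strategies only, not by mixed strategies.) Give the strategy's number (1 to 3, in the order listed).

1

Compare s1 with s2: 9 > 6, 7 > 2, 1 > 0, 5 > 1.
So s2 strictly dominates s1 for the maximizer; s1 is strictly dominated.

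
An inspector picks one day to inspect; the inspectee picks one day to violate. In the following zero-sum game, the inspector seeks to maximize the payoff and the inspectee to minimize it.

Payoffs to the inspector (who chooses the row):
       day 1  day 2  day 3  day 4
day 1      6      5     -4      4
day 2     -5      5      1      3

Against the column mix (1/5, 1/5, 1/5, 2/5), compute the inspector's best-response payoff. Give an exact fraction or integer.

3

day 1: (6)·(1/5) + (5)·(1/5) + (-4)·(1/5) + (4)·(2/5) = 3.
day 2: (-5)·(1/5) + (5)·(1/5) + (1)·(1/5) + (3)·(2/5) = 7/5.
The best pure response is day 1 with expected payoff 3.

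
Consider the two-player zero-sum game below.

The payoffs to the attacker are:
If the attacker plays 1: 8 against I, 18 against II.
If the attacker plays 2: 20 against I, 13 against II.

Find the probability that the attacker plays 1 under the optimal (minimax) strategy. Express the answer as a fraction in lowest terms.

7/17

Row minima are 8 and 13, so the attacker's maximin is 13; column maxima are 20 and 18, so the defender's minimax is 18. These differ, so the equilibrium is in mixed strategies.
Let the attacker play 1 with probability p. The defender is indifferent when 8p + 20(1−p) = 18p + 13(1−p), giving p = 7/17.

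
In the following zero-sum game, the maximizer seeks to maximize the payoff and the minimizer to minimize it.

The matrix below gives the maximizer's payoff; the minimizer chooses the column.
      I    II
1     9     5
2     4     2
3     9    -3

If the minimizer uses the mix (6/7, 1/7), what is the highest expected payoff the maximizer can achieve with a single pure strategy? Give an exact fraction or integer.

59/7

1: (9)·(6/7) + (5)·(1/7) = 59/7.
2: (4)·(6/7) + (2)·(1/7) = 26/7.
3: (9)·(6/7) + (-3)·(1/7) = 51/7.
The best pure response is 1 with expected payoff 59/7.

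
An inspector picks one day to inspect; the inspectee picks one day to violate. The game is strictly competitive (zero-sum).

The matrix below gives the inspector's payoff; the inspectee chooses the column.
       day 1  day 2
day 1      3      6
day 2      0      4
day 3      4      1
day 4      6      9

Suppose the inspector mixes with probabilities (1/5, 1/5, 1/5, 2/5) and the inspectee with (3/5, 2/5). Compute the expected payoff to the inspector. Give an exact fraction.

23/5

Against (3/5, 2/5), each row's expected payoff is day 1: 21/5; day 2: 8/5; day 3: 14/5; day 4: 36/5.
Taking the (1/5, 1/5, 1/5, 2/5)-weighted average: (1/5)·(21/5) + (1/5)·(8/5) + (1/5)·(14/5) + (2/5)·(36/5) = 23/5.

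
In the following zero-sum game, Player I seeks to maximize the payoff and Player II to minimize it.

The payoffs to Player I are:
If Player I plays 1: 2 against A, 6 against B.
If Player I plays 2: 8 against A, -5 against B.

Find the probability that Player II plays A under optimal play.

11/17

Row minima are 2 and -5, so Player I's maximin is 2; column maxima are 8 and 6, so Player II's minimax is 6. These differ, so the equilibrium is in mixed strategies.
Let Player II play A with probability q. Player I is indifferent when 2q + 6(1−q) = 8q − 5(1−q), giving q = 11/17.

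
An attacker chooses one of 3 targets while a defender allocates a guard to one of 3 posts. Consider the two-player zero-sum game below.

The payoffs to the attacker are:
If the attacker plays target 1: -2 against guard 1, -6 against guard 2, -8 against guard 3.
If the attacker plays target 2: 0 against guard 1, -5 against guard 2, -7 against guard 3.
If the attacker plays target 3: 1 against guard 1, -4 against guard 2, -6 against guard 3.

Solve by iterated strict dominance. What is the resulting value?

-6

Row target 1 is strictly dominated by row target 2 (0>-2, -5>-6, -7>-8); eliminate target 1.
Row target 2 is strictly dominated by row target 3 (1>0, -4>-5, -6>-7); eliminate target 2.
Column guard 2 is strictly dominated by guard 3 for the defender (-6<-4); eliminate guard 2.
Column guard 1 is strictly dominated by guard 3 for the defender (-6<1); eliminate guard 1.
Only (target 3, guard 3) remains, with payoff -6.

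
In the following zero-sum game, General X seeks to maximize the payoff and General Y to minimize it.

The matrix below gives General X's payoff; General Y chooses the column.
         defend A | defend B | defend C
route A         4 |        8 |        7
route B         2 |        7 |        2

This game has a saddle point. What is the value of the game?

Row minima: 4, 2 → General X's maximin is 4.
Column maxima: 4, 8, 7 → General Y's minimax is 4.
They coincide at (route A, defend A), so the value is 4.

4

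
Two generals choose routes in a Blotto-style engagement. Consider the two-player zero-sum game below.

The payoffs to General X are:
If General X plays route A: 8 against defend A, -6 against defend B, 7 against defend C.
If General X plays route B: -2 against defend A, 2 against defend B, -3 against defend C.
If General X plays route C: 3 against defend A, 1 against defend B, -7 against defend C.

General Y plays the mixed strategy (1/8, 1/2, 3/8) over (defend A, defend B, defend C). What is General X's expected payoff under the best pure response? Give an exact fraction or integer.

route A: (8)·(1/8) + (-6)·(1/2) + (7)·(3/8) = 5/8.
route B: (-2)·(1/8) + (2)·(1/2) + (-3)·(3/8) = -3/8.
route C: (3)·(1/8) + (1)·(1/2) + (-7)·(3/8) = -7/4.
The best pure response is route A with expected payoff 5/8.

5/8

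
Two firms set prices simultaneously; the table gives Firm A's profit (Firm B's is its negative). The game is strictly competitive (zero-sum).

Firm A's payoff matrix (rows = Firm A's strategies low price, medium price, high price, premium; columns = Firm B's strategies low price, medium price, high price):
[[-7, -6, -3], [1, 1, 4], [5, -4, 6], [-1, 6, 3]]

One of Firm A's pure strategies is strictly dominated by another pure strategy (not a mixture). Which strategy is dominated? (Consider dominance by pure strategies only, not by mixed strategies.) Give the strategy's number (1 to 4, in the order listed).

1

Compare low price with medium price: 1 > -7, 1 > -6, 4 > -3.
So medium price strictly dominates low price for Firm A; low price is strictly dominated.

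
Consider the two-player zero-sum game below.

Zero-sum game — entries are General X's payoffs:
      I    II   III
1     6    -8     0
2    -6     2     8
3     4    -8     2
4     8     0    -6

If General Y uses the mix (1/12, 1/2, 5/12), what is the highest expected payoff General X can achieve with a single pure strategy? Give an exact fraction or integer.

1: (6)·(1/12) + (-8)·(1/2) + (0)·(5/12) = -7/2.
2: (-6)·(1/12) + (2)·(1/2) + (8)·(5/12) = 23/6.
3: (4)·(1/12) + (-8)·(1/2) + (2)·(5/12) = -17/6.
4: (8)·(1/12) + (0)·(1/2) + (-6)·(5/12) = -11/6.
The best pure response is 2 with expected payoff 23/6.

23/6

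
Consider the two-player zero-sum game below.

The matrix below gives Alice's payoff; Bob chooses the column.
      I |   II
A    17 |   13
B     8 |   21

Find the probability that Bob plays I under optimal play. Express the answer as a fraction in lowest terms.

8/17

Row minima are 13 and 8, so Alice's maximin is 13; column maxima are 17 and 21, so Bob's minimax is 17. These differ, so the equilibrium is in mixed strategies.
Let Bob play I with probability q. Alice is indifferent when 17q + 13(1−q) = 8q + 21(1−q), giving q = 8/17.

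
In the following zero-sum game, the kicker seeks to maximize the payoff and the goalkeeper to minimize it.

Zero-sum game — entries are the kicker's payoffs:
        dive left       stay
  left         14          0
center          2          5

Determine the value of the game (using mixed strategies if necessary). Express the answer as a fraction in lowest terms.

70/17

Row minima are 0 and 2, so the kicker's maximin is 2; column maxima are 14 and 5, so the goalkeeper's minimax is 5. These differ, so the equilibrium is in mixed strategies.
Let the kicker play left with probability p. The goalkeeper is indifferent when 14p + 2(1−p) = 5(1−p), giving p = 3/17.
Let the goalkeeper play dive left with probability q. The kicker is indifferent when 14q = 2q + 5(1−q), giving q = 5/17.
The value is 14·(5/17) + (0)·(12/17) = 70/17.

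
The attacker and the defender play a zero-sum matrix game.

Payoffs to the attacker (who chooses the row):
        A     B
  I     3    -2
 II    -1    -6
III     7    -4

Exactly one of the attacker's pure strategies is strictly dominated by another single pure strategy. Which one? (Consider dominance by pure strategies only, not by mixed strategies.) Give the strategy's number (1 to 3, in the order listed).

Compare II with I: 3 > -1, -2 > -6.
So I strictly dominates II for the attacker; II is strictly dominated.

2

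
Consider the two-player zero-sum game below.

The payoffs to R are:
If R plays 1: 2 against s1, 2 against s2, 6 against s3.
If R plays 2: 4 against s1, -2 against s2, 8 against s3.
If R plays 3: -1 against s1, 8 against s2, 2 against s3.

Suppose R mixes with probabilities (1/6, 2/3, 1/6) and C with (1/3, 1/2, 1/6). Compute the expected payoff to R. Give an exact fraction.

Against (1/3, 1/2, 1/6), each row's expected payoff is 1: 8/3; 2: 5/3; 3: 4.
Taking the (1/6, 2/3, 1/6)-weighted average: (1/6)·(8/3) + (2/3)·(5/3) + (1/6)·(4) = 20/9.

20/9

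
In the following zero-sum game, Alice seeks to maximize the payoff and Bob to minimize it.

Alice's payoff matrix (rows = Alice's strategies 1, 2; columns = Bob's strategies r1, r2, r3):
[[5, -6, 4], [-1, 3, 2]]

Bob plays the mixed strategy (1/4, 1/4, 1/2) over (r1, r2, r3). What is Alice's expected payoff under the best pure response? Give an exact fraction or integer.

7/4

1: (5)·(1/4) + (-6)·(1/4) + (4)·(1/2) = 7/4.
2: (-1)·(1/4) + (3)·(1/4) + (2)·(1/2) = 3/2.
The best pure response is 1 with expected payoff 7/4.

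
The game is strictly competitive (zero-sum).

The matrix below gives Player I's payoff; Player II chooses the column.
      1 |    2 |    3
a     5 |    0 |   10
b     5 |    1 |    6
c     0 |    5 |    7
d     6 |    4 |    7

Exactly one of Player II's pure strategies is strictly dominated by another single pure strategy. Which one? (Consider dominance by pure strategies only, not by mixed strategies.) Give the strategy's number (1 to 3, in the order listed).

3

Player II prefers columns that give Player I less. Compare 3 with 1: 5 < 10, 5 < 6, 0 < 7, 6 < 7.
So 1 strictly dominates 3 for Player II; 3 is strictly dominated.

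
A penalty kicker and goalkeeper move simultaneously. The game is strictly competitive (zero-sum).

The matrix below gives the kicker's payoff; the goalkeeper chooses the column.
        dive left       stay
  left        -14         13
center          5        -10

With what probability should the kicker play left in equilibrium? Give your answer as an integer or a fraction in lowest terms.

Row minima are -14 and -10, so the kicker's maximin is -10; column maxima are 5 and 13, so the goalkeeper's minimax is 5. These differ, so the equilibrium is in mixed strategies.
Let the kicker play left with probability p. The goalkeeper is indifferent when −14p + 5(1−p) = 13p − 10(1−p), giving p = 5/14.

5/14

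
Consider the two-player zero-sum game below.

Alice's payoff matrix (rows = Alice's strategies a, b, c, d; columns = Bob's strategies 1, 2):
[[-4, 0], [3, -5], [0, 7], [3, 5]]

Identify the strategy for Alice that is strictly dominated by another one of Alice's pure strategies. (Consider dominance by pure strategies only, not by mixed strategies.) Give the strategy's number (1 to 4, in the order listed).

Compare a with c: 0 > -4, 7 > 0.
So c strictly dominates a for Alice; a is strictly dominated.

1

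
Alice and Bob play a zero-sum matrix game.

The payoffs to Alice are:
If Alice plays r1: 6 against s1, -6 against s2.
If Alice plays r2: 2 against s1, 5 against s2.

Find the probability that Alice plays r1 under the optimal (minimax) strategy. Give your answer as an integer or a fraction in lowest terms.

Row minima are -6 and 2, so Alice's maximin is 2; column maxima are 6 and 5, so Bob's minimax is 5. These differ, so the equilibrium is in mixed strategies.
Let Alice play r1 with probability p. Bob is indifferent when 6p + 2(1−p) = −6p + 5(1−p), giving p = 1/5.

1/5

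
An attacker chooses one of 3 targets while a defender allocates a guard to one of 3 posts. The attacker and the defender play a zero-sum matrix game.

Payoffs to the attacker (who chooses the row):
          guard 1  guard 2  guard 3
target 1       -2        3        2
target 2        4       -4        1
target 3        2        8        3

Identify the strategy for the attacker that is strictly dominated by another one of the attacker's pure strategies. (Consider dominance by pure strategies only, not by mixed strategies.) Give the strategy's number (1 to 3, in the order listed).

1

Compare target 1 with target 3: 2 > -2, 8 > 3, 3 > 2.
So target 3 strictly dominates target 1 for the attacker; target 1 is strictly dominated.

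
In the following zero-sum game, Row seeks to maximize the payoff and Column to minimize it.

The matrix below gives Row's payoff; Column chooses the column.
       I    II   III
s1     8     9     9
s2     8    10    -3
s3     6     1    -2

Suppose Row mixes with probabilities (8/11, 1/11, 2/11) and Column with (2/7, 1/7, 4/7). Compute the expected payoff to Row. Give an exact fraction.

Against (2/7, 1/7, 4/7), each row's expected payoff is s1: 61/7; s2: 2; s3: 5/7.
Taking the (8/11, 1/11, 2/11)-weighted average: (8/11)·(61/7) + (1/11)·(2) + (2/11)·(5/7) = 512/77.

512/77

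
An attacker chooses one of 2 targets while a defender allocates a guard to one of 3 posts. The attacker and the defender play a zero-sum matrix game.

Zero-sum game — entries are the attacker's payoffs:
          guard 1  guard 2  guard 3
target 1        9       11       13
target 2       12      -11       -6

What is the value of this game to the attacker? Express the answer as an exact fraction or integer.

231/25

Column guard 3 is strictly dominated by guard 2 for the defender (it gives the attacker more in every row).
The remaining 2×2 game on (target 1, target 2) × (guard 1, guard 2) has no saddle point. Let the attacker play target 1 with probability p; indifference gives 9p + 12(1−p) = 11p − 11(1−p), so p = 23/25.
Similarly the defender's optimal q on guard 1 is 22/25, and the value is 9·(22/25) + (11)·(3/25) = 231/25.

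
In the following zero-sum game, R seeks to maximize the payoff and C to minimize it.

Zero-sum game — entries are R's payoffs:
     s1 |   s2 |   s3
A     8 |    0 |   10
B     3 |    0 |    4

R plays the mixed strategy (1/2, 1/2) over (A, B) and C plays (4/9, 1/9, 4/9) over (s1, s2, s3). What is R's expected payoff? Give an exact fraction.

50/9

Against (4/9, 1/9, 4/9), each row's expected payoff is A: 8; B: 28/9.
Taking the (1/2, 1/2)-weighted average: (1/2)·(8) + (1/2)·(28/9) = 50/9.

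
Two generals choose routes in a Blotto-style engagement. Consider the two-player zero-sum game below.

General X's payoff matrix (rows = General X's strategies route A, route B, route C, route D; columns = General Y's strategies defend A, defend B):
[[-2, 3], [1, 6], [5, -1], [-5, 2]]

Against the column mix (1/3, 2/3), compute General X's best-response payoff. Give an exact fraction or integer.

13/3

route A: (-2)·(1/3) + (3)·(2/3) = 4/3.
route B: (1)·(1/3) + (6)·(2/3) = 13/3.
route C: (5)·(1/3) + (-1)·(2/3) = 1.
route D: (-5)·(1/3) + (2)·(2/3) = -1/3.
The best pure response is route B with expected payoff 13/3.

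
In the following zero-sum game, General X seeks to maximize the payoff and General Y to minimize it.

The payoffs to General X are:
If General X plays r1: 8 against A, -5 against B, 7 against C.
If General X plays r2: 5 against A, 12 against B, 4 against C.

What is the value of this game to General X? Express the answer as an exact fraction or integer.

Column A is strictly dominated by C for General Y (it gives General X more in every row).
The remaining 2×2 game on (r1, r2) × (B, C) has no saddle point. Let General X play r1 with probability p; indifference gives −5p + 12(1−p) = 7p + 4(1−p), so p = 2/5.
Similarly General Y's optimal q on B is 3/20, and the value is -5·(3/20) + (7)·(17/20) = 26/5.

26/5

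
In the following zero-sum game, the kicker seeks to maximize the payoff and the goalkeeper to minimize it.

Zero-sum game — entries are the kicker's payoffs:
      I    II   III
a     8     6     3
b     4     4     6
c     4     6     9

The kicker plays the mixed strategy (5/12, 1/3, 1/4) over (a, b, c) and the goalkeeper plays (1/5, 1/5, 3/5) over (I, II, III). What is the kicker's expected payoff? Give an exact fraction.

11/2

Against (1/5, 1/5, 3/5), each row's expected payoff is a: 23/5; b: 26/5; c: 37/5.
Taking the (5/12, 1/3, 1/4)-weighted average: (5/12)·(23/5) + (1/3)·(26/5) + (1/4)·(37/5) = 11/2.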